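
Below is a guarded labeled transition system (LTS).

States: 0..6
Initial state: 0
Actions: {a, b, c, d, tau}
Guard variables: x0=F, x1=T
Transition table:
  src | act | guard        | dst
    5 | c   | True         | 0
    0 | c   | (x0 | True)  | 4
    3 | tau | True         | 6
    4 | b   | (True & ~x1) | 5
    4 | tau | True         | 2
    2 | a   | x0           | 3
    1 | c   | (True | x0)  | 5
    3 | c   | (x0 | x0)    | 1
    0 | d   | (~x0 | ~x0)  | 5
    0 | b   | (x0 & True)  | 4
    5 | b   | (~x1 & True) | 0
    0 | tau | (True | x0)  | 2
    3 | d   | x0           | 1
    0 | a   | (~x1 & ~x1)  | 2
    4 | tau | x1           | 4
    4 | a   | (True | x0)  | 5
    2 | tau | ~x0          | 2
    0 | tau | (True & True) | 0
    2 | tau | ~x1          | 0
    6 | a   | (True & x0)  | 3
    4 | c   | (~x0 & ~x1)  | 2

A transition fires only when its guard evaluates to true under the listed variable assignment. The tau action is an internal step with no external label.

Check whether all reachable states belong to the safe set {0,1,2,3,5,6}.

Inv-set: {0,1,2,3,5,6}
R = {0,2,4,5}
  0: ✓
  2: ✓
  4: outside
  5: ✓
witness against invariant: c → 4

Answer: INVARIANT VIOLATED at state 4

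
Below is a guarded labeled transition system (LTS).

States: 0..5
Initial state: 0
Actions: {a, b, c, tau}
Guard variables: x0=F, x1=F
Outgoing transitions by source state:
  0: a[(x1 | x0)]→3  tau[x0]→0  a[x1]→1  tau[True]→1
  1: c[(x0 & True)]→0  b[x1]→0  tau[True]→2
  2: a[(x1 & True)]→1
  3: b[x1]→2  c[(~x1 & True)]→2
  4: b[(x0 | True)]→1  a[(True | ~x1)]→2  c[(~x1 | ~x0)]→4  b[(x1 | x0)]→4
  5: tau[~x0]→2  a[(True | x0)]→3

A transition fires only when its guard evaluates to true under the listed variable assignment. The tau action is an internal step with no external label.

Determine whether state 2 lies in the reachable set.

Guard filter leaves 8 enabled edge(s).
depth 0: {0}
depth 1: {1}  cumulative {0,1}
depth 2: {2}  cumulative {0,1,2}
Reachable = {0,1,2}
trace reaching 2: tau·tau

Answer: REACHABLE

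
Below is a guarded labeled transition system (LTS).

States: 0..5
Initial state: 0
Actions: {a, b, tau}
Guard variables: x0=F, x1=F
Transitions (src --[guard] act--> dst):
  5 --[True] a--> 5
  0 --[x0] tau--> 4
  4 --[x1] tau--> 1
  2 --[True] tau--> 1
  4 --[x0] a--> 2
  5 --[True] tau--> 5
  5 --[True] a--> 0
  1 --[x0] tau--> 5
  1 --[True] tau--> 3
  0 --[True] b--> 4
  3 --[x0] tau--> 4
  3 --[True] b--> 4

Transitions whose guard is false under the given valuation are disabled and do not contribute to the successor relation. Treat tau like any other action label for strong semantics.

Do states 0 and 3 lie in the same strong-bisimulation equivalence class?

Refine partition for ~:
  round 0: {{0,1,2,3,4,5}}
  round 1: {{0,3},{1,2},{4},{5}}
  round 2: {{0,3},{1},{2},{4},{5}}
stable after 3 split(s): 5 block(s)
class of 0: {0,3}; class of 3: {0,3}

Answer: BISIMILAR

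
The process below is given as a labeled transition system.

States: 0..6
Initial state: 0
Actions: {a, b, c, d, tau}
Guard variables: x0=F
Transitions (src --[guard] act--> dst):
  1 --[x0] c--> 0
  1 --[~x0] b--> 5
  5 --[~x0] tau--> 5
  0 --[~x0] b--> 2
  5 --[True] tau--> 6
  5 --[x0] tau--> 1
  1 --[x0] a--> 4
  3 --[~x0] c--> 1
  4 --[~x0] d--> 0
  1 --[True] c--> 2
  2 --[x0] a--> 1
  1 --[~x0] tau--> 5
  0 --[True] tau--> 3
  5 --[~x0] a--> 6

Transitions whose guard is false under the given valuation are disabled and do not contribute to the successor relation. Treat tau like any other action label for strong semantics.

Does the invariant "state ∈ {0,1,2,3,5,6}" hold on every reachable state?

Answer: INVARIANT HOLDS

Analysis:
Safe = {0,1,2,3,5,6}
Reachable = {0,1,2,3,5,6}
  0: ok
  1: ok
  2: ok
  3: ok
  5: ok
  6: ok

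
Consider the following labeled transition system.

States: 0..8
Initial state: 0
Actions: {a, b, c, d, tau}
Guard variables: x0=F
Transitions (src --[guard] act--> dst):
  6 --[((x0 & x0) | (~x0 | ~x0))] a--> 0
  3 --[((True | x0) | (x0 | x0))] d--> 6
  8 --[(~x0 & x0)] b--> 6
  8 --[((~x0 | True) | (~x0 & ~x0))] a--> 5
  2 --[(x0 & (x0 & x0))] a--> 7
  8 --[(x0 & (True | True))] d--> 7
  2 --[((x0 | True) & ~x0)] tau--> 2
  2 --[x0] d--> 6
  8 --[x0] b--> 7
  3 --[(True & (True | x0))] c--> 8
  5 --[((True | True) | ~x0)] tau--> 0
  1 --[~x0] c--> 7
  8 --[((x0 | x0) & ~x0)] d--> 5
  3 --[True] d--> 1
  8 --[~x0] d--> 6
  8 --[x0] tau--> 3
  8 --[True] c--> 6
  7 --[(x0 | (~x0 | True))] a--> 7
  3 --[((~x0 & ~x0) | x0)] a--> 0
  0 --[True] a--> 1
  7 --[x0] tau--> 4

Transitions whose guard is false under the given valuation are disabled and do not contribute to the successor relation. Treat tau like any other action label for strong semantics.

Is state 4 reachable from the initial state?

Answer: UNREACHABLE

Trace:
13 transition(s) survive guard evaluation.
Layer 0: {0}
Layer 1: {1}  cumulative {0,1}
Layer 2: {7}  cumulative {0,1,7}
R = {0,1,7}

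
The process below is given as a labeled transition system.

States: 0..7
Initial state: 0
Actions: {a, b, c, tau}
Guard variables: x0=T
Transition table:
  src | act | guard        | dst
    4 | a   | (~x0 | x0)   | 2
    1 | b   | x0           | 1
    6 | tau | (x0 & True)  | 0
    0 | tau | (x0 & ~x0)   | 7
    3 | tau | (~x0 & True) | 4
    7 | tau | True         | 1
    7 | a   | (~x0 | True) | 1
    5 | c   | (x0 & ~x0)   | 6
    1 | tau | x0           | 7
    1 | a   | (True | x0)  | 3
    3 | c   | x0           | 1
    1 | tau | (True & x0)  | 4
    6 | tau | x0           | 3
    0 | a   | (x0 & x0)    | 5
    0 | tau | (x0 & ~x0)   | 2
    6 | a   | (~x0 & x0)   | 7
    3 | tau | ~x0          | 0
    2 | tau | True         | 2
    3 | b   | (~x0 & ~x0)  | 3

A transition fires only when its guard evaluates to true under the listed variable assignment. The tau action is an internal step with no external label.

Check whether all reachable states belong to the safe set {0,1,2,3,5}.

Answer: INVARIANT HOLDS

Working:
Safe = {0,1,2,3,5}
Reachable = {0,5}
  0: ✓
  5: ✓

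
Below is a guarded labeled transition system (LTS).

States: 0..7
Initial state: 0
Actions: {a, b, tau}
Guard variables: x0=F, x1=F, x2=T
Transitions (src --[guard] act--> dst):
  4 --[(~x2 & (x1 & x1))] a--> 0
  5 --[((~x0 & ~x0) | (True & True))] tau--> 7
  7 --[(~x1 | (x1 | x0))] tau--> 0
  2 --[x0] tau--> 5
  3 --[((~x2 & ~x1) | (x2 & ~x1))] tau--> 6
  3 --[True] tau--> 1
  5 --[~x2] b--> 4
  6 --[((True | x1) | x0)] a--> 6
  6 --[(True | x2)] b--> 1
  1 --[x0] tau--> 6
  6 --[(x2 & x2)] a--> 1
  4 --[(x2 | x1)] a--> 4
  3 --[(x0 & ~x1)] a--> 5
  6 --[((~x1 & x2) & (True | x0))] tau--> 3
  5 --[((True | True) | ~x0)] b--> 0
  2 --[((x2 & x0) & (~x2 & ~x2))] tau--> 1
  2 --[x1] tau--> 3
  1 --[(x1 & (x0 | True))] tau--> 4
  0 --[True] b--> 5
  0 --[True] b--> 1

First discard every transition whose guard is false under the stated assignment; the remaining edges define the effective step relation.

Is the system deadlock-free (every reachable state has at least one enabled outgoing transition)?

Answer: DEADLOCK at state 1

Trace:
R = {0,1,5,7}
  0: b→1  b→5  [2 out]
  1: ∅  [no exit]
  5: b→0  tau→7  [2 out]
  7: tau→0  [1 out]
trace reaching 1: b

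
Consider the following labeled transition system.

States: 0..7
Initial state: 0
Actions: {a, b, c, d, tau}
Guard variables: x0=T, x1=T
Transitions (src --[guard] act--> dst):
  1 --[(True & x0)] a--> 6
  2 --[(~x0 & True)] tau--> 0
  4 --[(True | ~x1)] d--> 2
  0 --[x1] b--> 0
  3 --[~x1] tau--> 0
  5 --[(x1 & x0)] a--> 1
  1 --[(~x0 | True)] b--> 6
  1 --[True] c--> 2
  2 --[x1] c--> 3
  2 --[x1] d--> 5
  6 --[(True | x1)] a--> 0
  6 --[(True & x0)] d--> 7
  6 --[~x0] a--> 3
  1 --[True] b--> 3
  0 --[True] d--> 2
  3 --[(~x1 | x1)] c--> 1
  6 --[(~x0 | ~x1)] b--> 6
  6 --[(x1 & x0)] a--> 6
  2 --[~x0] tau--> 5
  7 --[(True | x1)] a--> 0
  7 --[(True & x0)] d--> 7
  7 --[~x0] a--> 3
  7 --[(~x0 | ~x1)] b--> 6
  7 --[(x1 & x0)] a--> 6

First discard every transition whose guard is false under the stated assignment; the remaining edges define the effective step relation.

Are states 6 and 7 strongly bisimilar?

Answer: BISIMILAR

Trace:
Refine partition for ~:
  π0 = {{0,1,2,3,4,5,6,7}}
  π1 = {{0},{1},{2},{3},{4},{5},{6,7}}
Fixed point at round 2; 7 class(es).
class of 6: {6,7}; class of 7: {6,7}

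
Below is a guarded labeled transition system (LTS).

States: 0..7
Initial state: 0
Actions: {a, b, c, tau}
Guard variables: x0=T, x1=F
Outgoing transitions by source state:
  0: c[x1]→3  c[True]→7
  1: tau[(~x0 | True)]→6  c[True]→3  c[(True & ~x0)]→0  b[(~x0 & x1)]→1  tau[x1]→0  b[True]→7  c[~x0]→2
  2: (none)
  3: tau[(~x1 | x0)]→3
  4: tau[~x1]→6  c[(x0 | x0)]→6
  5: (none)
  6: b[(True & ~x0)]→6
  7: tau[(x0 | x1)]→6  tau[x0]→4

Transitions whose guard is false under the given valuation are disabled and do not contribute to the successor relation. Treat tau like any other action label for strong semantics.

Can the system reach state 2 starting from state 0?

Guard filter leaves 9 enabled edge(s).
Layer 0: {0}
Layer 1: {7}  total {0,7}
Layer 2: {4,6}  total {0,4,6,7}
Reachable = {0,4,6,7}

Answer: UNREACHABLE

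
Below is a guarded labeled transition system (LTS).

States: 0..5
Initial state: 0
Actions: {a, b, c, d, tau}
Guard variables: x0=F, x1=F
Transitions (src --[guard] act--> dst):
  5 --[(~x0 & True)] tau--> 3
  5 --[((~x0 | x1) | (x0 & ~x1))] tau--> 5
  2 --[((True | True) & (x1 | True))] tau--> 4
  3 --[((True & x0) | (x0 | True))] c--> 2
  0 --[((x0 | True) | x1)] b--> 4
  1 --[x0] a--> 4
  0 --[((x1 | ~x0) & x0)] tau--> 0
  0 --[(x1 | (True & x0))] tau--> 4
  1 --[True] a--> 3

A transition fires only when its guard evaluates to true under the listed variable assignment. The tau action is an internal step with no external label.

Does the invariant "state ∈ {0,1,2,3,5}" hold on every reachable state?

Inv-set: {0,1,2,3,5}
R = {0,4}
  0: safe
  4: outside
witness against invariant: b → 4

Answer: INVARIANT VIOLATED at state 4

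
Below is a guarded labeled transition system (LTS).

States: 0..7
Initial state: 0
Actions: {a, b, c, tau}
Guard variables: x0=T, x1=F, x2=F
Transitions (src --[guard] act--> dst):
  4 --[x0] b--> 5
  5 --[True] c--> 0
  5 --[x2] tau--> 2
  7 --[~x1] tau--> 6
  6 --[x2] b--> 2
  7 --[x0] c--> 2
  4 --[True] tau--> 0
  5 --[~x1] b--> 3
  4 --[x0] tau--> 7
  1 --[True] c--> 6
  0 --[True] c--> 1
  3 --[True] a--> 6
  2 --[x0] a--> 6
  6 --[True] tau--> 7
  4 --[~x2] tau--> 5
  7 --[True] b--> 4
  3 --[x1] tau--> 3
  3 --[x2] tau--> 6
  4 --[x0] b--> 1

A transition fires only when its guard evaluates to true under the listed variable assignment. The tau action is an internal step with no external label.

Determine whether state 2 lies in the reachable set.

Answer: REACHABLE

Trace:
15 transition(s) survive guard evaluation.
L0 = {0}
L1 = {1}  now seen {0,1}
L2 = {6}  now seen {0,1,6}
L3 = {7}  now seen {0,1,6,7}
L4 = {2,4}  now seen {0,1,2,4,6,7}
L5 = {5}  now seen {0,1,2,4,5,6,7}
L6 = {3}  now seen {0,1,2,3,4,5,6,7}
R = {0,1,2,3,4,5,6,7}
trace reaching 2: c·c·tau·c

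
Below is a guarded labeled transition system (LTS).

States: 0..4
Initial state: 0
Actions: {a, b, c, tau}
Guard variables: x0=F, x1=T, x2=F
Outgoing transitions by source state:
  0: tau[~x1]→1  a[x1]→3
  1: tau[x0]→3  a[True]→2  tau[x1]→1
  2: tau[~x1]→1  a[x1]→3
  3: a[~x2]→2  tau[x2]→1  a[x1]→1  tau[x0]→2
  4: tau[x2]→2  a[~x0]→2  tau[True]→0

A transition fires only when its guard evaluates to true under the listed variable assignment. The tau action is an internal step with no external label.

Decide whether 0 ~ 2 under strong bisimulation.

Bisimulation quotient by refinement:
  round 0: {{0,1,2,3,4}}
  round 1: {{0,2,3},{1,4}}
  round 2: {{0,2},{1},{3},{4}}
Fixed point at round 3; 4 class(es).
0∈{0,2}, 2∈{0,2}

Answer: BISIMILAR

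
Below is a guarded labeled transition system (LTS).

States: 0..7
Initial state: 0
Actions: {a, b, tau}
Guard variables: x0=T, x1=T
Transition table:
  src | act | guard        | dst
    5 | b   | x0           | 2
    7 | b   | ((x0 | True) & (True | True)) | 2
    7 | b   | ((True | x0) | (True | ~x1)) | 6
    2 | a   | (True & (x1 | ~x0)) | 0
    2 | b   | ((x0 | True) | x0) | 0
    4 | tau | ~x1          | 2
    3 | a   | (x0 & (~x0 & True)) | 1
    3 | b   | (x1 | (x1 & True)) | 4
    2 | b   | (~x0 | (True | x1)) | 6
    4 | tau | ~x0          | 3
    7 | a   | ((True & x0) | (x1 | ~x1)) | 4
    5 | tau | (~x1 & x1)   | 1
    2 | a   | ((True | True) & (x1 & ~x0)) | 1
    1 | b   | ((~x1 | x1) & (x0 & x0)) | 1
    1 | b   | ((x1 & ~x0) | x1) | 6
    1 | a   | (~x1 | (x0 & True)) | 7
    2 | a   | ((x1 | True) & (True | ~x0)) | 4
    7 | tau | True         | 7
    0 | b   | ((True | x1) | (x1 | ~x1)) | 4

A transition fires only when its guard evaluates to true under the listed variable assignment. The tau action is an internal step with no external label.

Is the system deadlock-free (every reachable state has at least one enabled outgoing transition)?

Reachable = {0,4}
  0: b→4  [1 out]
  4: ∅  [deadlock]
witness 4: b

Answer: DEADLOCK at state 4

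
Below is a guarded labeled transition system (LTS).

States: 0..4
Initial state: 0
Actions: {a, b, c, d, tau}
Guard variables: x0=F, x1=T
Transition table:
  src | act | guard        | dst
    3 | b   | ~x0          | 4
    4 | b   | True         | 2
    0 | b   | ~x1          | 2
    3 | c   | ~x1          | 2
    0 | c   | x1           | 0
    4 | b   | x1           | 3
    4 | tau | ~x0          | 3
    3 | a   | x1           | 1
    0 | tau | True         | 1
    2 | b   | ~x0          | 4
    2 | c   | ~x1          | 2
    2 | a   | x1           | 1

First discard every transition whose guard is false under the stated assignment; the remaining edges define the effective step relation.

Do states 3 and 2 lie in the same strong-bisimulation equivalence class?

Answer: BISIMILAR

Working:
Refine partition for ~:
  round 0: {{0,1,2,3,4}}
  round 1: {{0},{1},{2,3},{4}}
Fixed point at round 2; 4 class(es).
[3]={2,3}  [2]={2,3}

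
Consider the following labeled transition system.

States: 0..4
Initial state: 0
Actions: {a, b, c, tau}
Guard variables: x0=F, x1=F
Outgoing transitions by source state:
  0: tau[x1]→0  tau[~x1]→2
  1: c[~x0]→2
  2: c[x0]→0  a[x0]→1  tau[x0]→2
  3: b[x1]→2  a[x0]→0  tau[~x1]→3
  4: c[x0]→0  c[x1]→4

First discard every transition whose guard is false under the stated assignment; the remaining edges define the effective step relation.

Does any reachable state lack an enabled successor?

Answer: DEADLOCK at state 2

Analysis:
R = {0,2}
  0: tau→2  [1 out]
  2: ∅  [no exit]
witness 2: tau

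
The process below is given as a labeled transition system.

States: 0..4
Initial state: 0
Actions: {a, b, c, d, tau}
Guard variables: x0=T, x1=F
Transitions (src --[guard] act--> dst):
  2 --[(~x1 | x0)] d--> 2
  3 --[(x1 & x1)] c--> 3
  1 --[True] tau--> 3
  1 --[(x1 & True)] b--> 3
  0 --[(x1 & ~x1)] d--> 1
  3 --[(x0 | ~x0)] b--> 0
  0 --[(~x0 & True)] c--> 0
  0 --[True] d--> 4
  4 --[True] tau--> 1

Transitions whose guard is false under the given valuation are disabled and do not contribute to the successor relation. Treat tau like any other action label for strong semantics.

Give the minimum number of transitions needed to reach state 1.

Answer: 2

Working:
Breadth-first toward 1:
  depth 0: {0}
  depth 1: {4}
  depth 2: {1}
first hit 1 at d=2 via d·tau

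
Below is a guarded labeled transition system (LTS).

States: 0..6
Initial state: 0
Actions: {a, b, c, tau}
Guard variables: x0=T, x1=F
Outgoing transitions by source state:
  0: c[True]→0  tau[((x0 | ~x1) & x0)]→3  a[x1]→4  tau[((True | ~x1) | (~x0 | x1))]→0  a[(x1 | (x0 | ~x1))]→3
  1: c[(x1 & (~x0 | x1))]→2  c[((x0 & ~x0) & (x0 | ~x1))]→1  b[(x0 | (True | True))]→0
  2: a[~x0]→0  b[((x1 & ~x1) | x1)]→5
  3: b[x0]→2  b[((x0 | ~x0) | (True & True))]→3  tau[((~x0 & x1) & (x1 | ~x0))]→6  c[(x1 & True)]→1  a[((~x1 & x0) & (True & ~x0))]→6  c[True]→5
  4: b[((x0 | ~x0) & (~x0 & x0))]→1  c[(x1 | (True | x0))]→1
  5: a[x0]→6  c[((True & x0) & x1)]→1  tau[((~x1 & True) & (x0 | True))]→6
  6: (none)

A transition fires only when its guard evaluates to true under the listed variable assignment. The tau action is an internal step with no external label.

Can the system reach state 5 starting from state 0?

11 transition(s) survive guard evaluation.
depth 0: {0}
depth 1: {3}  now seen {0,3}
depth 2: {2,5}  now seen {0,2,3,5}
depth 3: {6}  now seen {0,2,3,5,6}
Reach set: {0,2,3,5,6}
trace reaching 5: tau·c

Answer: REACHABLE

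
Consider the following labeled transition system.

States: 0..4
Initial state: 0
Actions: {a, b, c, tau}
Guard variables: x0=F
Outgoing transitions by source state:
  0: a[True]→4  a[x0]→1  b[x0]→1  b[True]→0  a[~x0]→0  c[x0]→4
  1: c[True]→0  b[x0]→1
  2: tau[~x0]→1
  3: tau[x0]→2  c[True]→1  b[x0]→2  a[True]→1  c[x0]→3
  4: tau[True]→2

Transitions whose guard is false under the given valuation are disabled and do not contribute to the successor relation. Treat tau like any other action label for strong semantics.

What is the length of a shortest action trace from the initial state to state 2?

Layered search for 2:
  Layer 0: {0}
  Layer 1: {4}
  Layer 2: {2}
depth(2)=2, e.g. a·tau

Answer: 2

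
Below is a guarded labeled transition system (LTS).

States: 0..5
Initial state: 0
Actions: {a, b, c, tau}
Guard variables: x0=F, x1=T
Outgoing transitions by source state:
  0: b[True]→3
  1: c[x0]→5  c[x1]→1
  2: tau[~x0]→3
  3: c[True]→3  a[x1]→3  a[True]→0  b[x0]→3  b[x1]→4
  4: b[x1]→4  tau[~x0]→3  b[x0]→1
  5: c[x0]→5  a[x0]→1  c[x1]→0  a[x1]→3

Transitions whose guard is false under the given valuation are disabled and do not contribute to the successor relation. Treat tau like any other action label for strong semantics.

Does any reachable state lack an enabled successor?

Answer: DEADLOCK-FREE

Trace:
Reachable = {0,3,4}
  0: b→3  [deg 1]
  3: a→0  a→3  b→4  c→3  [deg 4]
  4: b→4  tau→3  [deg 2]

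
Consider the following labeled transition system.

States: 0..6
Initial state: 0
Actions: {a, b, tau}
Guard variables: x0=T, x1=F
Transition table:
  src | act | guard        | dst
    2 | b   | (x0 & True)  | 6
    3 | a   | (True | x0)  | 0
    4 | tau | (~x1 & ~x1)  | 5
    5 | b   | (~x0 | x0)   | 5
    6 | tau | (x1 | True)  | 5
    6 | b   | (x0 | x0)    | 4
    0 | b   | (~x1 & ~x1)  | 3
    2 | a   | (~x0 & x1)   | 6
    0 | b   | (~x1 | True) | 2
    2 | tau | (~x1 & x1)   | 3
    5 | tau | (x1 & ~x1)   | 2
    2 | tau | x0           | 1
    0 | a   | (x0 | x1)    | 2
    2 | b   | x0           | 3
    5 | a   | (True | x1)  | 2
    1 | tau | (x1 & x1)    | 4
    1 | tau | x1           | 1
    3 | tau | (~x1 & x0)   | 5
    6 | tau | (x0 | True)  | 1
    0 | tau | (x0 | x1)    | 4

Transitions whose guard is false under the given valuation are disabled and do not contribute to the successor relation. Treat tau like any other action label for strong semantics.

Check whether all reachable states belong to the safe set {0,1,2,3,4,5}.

Safe = {0,1,2,3,4,5}
R = {0,1,2,3,4,5,6}
  0: safe
  1: safe
  2: safe
  3: safe
  4: safe
  5: safe
  6: ✗ unsafe
counterexample path to 6: b·b

Answer: INVARIANT VIOLATED at state 6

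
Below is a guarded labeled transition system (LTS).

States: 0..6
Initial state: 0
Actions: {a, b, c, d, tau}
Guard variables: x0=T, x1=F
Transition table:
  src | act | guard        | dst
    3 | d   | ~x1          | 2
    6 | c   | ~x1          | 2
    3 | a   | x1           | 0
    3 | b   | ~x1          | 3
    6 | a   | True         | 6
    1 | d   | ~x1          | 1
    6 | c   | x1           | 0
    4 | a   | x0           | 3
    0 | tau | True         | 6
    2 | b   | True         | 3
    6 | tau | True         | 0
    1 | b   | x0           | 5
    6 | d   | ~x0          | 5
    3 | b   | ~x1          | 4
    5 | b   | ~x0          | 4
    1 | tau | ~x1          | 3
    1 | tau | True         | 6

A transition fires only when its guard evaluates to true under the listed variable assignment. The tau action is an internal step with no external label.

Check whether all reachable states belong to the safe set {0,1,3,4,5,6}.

Allowed set {0,1,3,4,5,6}
Reach set: {0,2,3,4,6}
  0: safe
  2: ✗ unsafe
  3: safe
  4: safe
  6: safe
counterexample path to 2: tau·c

Answer: INVARIANT VIOLATED at state 2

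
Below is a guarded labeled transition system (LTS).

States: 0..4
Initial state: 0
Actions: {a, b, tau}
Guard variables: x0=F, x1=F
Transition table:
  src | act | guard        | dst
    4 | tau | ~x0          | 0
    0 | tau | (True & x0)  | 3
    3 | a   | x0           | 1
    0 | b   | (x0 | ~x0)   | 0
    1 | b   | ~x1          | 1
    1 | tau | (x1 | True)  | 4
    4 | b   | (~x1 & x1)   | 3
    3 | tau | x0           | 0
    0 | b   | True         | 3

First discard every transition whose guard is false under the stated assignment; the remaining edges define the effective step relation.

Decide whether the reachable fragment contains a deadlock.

Reachable = {0,3}
  0: b→0  b→3  [deg 2]
  3: ∅  [no exit]
trace reaching 3: b

Answer: DEADLOCK at state 3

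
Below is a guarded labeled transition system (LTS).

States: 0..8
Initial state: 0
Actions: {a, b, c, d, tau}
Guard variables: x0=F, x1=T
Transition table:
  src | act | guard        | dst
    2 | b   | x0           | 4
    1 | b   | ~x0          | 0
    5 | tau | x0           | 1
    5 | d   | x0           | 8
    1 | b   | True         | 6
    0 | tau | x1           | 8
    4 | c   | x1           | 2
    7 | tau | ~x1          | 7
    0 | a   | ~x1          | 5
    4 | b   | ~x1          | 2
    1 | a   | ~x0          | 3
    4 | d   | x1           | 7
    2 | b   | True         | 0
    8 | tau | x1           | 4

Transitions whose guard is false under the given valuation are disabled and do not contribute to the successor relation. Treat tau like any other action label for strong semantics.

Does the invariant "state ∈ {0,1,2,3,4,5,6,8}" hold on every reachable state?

Answer: INVARIANT VIOLATED at state 7

Analysis:
Inv-set: {0,1,2,3,4,5,6,8}
R = {0,2,4,7,8}
  0: safe
  2: safe
  4: safe
  7: VIOLATES
  8: safe
counterexample path to 7: tau·tau·d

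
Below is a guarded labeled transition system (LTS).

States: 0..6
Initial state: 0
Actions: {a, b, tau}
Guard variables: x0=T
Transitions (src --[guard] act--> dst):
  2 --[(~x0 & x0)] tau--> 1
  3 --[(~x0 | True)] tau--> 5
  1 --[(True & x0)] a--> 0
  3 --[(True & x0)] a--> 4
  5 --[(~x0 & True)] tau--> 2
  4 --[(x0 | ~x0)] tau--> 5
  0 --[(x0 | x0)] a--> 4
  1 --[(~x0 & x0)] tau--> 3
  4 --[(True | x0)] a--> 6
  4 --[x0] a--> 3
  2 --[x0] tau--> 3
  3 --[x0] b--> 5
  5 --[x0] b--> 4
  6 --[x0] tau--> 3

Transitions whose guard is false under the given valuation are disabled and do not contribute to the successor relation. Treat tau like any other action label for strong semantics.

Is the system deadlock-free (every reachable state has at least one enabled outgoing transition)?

Reach set: {0,3,4,5,6}
  0: a→4  [deg 1]
  3: a→4  b→5  tau→5  [deg 3]
  4: a→3  a→6  tau→5  [deg 3]
  5: b→4  [deg 1]
  6: tau→3  [deg 1]

Answer: DEADLOCK-FREE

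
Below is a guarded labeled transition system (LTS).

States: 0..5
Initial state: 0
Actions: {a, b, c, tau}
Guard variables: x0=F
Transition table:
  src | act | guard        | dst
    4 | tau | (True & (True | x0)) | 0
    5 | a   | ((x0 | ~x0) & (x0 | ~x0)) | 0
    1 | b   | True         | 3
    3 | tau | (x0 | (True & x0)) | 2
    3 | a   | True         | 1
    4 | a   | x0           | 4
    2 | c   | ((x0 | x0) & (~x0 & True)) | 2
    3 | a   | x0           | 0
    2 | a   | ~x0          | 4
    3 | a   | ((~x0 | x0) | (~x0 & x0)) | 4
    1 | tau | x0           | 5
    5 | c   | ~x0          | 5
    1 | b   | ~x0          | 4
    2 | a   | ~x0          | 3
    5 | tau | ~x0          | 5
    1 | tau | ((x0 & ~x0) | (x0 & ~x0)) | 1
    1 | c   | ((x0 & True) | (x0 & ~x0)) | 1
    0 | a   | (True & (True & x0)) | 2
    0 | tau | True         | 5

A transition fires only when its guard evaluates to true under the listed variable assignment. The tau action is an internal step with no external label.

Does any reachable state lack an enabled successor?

R = {0,5}
  0: tau→5  [deg 1]
  5: a→0  c→5  tau→5  [deg 3]

Answer: DEADLOCK-FREE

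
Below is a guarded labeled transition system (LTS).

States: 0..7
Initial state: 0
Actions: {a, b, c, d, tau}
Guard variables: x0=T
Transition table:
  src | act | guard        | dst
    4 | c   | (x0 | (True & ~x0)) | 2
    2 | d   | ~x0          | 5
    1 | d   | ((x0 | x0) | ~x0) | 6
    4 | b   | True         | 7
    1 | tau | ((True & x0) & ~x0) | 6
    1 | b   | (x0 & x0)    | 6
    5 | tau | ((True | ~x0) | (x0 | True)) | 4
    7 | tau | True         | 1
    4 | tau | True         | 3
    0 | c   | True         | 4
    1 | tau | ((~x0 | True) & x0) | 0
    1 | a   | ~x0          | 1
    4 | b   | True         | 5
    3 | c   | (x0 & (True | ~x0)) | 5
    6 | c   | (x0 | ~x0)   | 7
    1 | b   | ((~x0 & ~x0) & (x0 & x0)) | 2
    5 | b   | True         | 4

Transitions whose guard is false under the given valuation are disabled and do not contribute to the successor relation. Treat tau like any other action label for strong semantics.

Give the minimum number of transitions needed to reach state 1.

Answer: 3

Trace:
BFS to 1:
  Layer 0: {0}
  Layer 1: {4}
  Layer 2: {2,3,5,7}
  Layer 3: {1}
depth(1)=3, e.g. c·b·tau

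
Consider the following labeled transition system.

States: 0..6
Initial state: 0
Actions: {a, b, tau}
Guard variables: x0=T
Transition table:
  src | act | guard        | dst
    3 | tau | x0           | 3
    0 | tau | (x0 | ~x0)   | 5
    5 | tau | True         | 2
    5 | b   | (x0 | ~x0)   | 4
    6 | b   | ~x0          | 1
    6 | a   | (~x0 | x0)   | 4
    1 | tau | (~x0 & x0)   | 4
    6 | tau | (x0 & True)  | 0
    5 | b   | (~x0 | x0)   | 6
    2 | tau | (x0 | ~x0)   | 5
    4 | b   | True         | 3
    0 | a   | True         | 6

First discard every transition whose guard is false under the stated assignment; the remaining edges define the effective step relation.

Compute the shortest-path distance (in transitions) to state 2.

Breadth-first toward 2:
  depth 0: {0}
  depth 1: {5,6}
  depth 2: {2,4}
depth(2)=2, e.g. tau·tau

Answer: 2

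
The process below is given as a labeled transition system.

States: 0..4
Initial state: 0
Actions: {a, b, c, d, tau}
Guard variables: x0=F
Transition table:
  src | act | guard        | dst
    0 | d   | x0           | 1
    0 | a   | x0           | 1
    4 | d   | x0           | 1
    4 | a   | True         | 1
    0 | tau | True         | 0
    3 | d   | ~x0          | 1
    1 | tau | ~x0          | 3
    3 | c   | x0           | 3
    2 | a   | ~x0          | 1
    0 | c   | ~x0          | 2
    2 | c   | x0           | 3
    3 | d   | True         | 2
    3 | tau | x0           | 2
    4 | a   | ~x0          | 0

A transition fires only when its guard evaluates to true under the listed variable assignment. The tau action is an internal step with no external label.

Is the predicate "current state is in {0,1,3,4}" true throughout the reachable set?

Safe = {0,1,3,4}
R = {0,1,2,3}
  0: safe
  1: safe
  2: ✗ unsafe
  3: safe
witness against invariant: c → 2

Answer: INVARIANT VIOLATED at state 2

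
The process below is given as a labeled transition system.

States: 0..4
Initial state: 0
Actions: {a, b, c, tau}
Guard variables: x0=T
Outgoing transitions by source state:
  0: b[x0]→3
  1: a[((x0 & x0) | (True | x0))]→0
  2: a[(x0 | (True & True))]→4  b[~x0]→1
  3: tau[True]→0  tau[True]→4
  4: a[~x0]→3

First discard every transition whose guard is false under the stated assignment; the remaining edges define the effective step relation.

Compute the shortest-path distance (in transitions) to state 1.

Answer: UNREACHABLE

Trace:
BFS to 1:
  depth 0: {0}
  depth 1: {3}
  depth 2: {4}
1 never appears.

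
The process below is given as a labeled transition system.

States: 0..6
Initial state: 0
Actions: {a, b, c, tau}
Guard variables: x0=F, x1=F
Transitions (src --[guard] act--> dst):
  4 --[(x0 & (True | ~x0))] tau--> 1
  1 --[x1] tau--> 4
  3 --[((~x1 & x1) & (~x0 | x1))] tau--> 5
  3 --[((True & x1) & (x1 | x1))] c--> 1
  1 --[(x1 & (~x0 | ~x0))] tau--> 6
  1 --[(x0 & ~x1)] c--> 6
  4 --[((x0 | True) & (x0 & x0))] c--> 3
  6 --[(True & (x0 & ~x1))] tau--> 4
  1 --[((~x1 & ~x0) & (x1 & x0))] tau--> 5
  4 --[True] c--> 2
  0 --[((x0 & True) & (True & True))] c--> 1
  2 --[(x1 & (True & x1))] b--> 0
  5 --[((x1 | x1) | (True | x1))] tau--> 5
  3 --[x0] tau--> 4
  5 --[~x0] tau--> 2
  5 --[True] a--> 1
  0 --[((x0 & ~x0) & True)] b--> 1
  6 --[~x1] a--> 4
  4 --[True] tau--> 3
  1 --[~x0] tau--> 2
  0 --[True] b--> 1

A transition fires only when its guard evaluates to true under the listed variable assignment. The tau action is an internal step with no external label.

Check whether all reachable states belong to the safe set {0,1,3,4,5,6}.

Safe = {0,1,3,4,5,6}
R = {0,1,2}
  0: ✓
  1: ✓
  2: VIOLATES
reach 2 via b·tau — violates

Answer: INVARIANT VIOLATED at state 2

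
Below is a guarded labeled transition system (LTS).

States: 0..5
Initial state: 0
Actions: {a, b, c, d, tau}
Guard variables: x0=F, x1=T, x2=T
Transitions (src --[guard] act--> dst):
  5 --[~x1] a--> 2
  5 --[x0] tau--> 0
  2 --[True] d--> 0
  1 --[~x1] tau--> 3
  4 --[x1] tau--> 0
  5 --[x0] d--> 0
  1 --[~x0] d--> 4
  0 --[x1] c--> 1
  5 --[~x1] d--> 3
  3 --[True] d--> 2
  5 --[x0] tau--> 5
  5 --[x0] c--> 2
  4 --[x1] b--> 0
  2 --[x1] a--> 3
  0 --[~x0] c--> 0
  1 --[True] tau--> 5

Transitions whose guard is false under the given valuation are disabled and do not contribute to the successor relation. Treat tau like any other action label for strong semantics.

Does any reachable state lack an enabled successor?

Answer: DEADLOCK at state 5

Working:
R = {0,1,4,5}
  0: c→0  c→1  [2 exit(s)]
  1: d→4  tau→5  [2 exit(s)]
  4: b→0  tau→0  [2 exit(s)]
  5: ∅  [no exit]
Path to 5: c·tau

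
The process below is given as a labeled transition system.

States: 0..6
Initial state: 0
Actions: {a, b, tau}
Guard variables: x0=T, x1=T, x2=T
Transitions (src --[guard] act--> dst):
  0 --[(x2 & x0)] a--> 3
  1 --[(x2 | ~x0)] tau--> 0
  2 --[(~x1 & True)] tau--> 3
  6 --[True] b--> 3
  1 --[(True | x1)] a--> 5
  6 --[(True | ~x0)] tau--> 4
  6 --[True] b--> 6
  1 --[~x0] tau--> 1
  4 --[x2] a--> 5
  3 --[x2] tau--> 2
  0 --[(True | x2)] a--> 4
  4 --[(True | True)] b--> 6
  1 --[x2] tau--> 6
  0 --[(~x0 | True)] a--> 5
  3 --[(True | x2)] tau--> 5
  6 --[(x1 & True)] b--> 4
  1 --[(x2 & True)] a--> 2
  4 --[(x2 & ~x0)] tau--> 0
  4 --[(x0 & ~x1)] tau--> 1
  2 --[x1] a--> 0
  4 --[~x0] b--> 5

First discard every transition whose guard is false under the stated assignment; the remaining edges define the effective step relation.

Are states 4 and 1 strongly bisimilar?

Answer: NOT BISIMILAR

Trace:
Refine partition for ~:
  round 0: {{0,1,2,3,4,5,6}}
  round 1: {{0,2},{1},{3},{4},{5},{6}}
  round 2: {{0},{1},{2},{3},{4},{5},{6}}
stable after 3 split(s): 7 block(s)
4∈{4}, 1∈{1}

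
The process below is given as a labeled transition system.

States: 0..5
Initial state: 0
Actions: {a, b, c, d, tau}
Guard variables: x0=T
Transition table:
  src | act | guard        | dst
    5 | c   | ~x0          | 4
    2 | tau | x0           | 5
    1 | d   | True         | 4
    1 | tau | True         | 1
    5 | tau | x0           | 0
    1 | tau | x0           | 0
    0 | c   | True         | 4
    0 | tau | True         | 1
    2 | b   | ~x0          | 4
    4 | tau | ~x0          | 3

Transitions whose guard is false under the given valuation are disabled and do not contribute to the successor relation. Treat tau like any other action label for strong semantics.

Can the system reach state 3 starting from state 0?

Guard filter leaves 7 enabled edge(s).
depth 0: {0}
depth 1: {1,4}  total {0,1,4}
Reachable = {0,1,4}

Answer: UNREACHABLE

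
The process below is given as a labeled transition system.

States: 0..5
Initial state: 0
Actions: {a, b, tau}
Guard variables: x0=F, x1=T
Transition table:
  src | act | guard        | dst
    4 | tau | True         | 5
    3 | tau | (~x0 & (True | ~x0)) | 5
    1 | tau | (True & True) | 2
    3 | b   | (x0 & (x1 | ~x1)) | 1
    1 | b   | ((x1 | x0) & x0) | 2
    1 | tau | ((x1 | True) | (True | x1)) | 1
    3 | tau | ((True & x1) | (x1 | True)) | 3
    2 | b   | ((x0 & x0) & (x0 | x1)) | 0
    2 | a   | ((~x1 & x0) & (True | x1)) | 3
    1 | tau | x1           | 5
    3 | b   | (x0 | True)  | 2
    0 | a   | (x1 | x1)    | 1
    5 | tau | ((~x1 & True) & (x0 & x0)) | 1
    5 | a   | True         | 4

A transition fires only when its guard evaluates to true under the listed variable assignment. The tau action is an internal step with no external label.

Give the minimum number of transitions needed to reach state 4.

Breadth-first toward 4:
  Layer 0: {0}
  Layer 1: {1}
  Layer 2: {2,5}
  Layer 3: {4}
4 enters at depth 3; path a·tau·a

Answer: 3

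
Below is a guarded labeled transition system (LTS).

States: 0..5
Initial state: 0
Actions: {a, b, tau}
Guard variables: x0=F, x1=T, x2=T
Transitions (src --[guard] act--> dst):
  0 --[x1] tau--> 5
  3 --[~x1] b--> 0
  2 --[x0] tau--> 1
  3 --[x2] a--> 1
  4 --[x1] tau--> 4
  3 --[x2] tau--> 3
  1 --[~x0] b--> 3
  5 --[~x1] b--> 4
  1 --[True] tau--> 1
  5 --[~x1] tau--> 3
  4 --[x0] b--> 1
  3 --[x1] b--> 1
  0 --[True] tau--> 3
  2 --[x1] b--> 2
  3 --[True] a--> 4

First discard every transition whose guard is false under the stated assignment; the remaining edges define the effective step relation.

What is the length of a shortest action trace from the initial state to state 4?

Answer: 2

Trace:
Layered search for 4:
  depth 0: {0}
  depth 1: {3,5}
  depth 2: {1,4}
depth(4)=2, e.g. tau·a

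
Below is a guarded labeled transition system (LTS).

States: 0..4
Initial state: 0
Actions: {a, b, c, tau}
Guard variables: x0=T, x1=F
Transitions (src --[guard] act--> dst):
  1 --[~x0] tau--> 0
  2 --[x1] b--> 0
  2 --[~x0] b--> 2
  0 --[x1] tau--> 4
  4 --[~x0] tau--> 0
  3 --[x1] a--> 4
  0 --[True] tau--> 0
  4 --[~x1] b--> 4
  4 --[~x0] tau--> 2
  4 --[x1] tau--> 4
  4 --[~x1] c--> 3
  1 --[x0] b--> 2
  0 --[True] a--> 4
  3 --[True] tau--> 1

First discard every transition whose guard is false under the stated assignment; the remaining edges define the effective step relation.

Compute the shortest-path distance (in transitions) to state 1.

Answer: 3

Working:
BFS to 1:
  L0 = {0}
  L1 = {4}
  L2 = {3}
  L3 = {1}
depth(1)=3, e.g. a·c·tau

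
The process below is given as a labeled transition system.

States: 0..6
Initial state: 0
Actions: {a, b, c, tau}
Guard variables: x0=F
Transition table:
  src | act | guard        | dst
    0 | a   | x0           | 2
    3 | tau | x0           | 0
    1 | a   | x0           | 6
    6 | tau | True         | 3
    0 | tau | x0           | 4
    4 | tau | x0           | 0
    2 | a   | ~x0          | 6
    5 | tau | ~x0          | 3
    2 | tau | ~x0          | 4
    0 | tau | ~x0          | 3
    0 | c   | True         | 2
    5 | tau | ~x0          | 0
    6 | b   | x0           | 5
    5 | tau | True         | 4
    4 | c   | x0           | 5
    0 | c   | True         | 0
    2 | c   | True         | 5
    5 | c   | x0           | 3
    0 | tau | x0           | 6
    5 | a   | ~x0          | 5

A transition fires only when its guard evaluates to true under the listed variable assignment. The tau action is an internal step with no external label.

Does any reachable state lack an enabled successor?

Answer: DEADLOCK at state 3

Trace:
R = {0,2,3,4,5,6}
  0: c→0  c→2  tau→3  [deg 3]
  2: a→6  c→5  tau→4  [deg 3]
  3: ∅  [STUCK]
  4: ∅  [STUCK]
  5: a→5  tau→0  tau→3  tau→4  [deg 4]
  6: tau→3  [deg 1]
Path to 3: tau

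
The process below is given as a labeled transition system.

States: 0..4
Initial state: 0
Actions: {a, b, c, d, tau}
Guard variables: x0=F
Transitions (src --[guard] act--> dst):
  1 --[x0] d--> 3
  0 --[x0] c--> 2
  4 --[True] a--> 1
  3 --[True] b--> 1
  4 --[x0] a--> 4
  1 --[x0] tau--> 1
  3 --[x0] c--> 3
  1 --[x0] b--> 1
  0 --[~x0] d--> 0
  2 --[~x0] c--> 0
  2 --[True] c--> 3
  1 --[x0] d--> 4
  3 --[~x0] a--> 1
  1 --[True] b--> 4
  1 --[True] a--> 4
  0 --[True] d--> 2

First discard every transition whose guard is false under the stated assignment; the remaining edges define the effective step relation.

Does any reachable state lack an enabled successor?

R = {0,1,2,3,4}
  0: d→0  d→2  [2 out]
  1: a→4  b→4  [2 out]
  2: c→0  c→3  [2 out]
  3: a→1  b→1  [2 out]
  4: a→1  [1 out]

Answer: DEADLOCK-FREE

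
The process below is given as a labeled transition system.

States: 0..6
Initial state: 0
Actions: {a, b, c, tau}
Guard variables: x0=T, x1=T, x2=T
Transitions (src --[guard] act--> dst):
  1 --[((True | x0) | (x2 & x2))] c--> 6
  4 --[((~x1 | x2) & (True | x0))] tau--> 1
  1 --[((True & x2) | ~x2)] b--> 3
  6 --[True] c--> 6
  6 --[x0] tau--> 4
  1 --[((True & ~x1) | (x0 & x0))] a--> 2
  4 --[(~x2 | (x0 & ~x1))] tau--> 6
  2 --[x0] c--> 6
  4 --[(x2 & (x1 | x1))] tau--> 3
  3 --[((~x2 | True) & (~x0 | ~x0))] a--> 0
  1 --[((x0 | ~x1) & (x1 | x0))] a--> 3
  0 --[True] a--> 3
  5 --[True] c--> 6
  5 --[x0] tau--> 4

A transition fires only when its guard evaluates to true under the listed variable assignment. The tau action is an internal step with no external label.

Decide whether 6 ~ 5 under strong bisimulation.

Refine partition for ~:
  π0 = {{0,1,2,3,4,5,6}}
  π1 = {{0},{1},{2},{3},{4},{5,6}}
Fixed point at round 2; 6 class(es).
6∈{5,6}, 5∈{5,6}

Answer: BISIMILAR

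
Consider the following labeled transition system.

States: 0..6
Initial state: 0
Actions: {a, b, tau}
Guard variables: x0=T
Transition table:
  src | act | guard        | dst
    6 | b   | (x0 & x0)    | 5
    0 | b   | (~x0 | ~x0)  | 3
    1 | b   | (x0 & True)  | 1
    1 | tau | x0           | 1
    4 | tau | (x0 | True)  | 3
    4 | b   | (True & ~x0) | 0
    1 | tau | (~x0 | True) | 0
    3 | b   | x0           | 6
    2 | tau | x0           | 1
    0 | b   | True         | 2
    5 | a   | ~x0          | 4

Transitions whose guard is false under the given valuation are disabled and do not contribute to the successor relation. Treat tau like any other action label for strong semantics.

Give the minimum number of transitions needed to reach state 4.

Answer: UNREACHABLE

Working:
BFS to 4:
  Layer 0: {0}
  Layer 1: {2}
  Layer 2: {1}
4 never appears.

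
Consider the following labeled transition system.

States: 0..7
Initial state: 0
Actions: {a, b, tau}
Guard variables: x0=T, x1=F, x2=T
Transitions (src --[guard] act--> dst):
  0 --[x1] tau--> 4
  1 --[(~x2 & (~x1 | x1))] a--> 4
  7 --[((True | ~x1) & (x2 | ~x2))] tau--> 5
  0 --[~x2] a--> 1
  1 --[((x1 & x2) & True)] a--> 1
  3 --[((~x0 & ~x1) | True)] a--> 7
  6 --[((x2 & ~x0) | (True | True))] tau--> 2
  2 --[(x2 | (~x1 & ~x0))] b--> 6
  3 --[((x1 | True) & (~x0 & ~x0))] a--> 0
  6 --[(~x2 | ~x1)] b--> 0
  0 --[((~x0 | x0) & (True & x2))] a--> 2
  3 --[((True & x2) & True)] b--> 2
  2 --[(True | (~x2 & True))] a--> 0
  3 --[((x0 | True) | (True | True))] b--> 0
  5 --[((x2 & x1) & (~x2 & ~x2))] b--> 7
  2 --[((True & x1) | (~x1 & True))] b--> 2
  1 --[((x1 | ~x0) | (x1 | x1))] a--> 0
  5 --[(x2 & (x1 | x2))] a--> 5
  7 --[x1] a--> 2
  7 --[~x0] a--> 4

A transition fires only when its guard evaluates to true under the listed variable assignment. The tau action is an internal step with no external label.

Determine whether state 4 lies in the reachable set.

Guard filter leaves 11 enabled edge(s).
L0 = {0}
L1 = {2}  cumulative {0,2}
L2 = {6}  cumulative {0,2,6}
R = {0,2,6}

Answer: UNREACHABLE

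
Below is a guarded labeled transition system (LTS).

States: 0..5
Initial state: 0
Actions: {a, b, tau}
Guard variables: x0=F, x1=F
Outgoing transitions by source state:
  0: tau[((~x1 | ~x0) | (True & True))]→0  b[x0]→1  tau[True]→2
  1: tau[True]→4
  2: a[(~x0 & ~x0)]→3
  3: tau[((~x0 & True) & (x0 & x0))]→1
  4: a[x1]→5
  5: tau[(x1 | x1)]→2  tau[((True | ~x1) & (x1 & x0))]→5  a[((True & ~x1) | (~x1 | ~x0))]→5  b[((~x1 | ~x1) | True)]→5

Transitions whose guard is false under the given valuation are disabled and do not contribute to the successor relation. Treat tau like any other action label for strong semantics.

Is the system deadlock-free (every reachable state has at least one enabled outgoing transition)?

Reach set: {0,2,3}
  0: tau→0  tau→2  [2 exit(s)]
  2: a→3  [1 exit(s)]
  3: ∅  [no exit]
trace reaching 3: tau·a

Answer: DEADLOCK at state 3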